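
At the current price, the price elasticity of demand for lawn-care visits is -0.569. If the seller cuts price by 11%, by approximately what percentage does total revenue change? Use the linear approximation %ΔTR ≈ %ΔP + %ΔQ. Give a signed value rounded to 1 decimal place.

-4.7%

%ΔQ ≈ Ed × %ΔP = (-0.569) × (-11%) = +6.2590%
%ΔTR ≈ %ΔP + %ΔQ = (-11%) + (+6.2590%) = -4.7410%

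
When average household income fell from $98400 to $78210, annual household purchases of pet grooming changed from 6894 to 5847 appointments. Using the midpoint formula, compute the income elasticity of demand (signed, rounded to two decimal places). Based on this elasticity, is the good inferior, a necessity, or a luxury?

%ΔQ = (5847 − 6894)/[( 6894 + 5847)/2] = -1047/6370.5 = -0.164351…
%ΔIncome = (78210 − 98400)/[( 98400 + 78210)/2] = -20190/88305 = -0.228639…
E_income = (-1047/6370.5) / (-20190/88305) = 0.7188…
0 < E_income < 1 ⇒ normal good, necessity.

0.72; necessity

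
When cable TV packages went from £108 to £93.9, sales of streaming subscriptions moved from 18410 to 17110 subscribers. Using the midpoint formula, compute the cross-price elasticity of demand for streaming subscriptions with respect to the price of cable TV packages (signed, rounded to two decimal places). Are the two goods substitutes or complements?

%ΔQ_{streaming subscriptions} = (17110 − 18410)/avg = -1300/17760 = -0.073198…
%ΔP_{cable TV packages} = (93.9 − 108)/avg = -14.1/100.95 = -0.139673…
E_cross = (-1300/17760) / (-14.1/100.95) = 0.5240…
E_cross > 0 ⇒ the goods are substitutes.

0.52; substitutes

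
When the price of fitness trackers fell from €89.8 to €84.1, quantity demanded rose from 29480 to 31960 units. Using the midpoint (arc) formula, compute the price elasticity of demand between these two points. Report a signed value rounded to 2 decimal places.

%ΔQ = (31960 − 29480) / [(29480 + 31960)/2] = 2480/30720 = 0.080729…
%ΔP = (84.1 − 89.8) / [(89.8 + 84.1)/2] = -5.7/86.95 = -0.065554…
Arc Ed = %ΔQ / %ΔP = (2480/30720) / (-5.7/86.95) = -1.2314…

-1.23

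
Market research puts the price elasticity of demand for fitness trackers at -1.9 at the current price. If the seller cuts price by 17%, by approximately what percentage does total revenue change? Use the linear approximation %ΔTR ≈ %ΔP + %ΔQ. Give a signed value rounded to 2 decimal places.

%ΔQ ≈ Ed × %ΔP = (-1.9) × (-17%) = +32.3000%
%ΔTR ≈ %ΔP + %ΔQ = (-17%) + (+32.3000%) = +15.3000%

+15.30%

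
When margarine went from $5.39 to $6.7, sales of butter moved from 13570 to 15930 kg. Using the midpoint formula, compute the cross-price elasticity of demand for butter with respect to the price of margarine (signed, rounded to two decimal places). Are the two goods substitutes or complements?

0.74; substitutes

%ΔQ_{butter} = (15930 − 13570)/avg = 2360/14750 = 0.16
%ΔP_{margarine} = (6.7 − 5.39)/avg = 1.31/6.045 = 0.216708…
E_cross = (2360/14750) / (1.31/6.045) = 0.7383…
E_cross > 0 ⇒ the goods are substitutes.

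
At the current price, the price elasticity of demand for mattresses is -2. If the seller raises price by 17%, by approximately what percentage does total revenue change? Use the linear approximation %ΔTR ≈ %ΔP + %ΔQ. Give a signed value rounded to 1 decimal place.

%ΔQ ≈ Ed × %ΔP = (-2) × (+17%) = -34.0000%
%ΔTR ≈ %ΔP + %ΔQ = (+17%) + (-34.0000%) = -17.0000%

-17.0%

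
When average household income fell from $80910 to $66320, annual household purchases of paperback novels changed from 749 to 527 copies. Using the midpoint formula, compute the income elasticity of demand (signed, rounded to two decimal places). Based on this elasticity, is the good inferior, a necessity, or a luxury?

1.76; luxury

%ΔQ = (527 − 749)/[( 749 + 527)/2] = -222/638 = -0.347962…
%ΔIncome = (66320 − 80910)/[( 80910 + 66320)/2] = -14590/73615 = -0.198193…
E_income = (-222/638) / (-14590/73615) = 1.7556…
E_income > 1 ⇒ normal good, luxury.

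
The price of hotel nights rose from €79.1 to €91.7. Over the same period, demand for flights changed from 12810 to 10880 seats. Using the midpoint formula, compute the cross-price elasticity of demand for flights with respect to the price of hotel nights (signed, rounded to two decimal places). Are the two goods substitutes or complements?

-1.10; complements

%ΔQ_{flights} = (10880 − 12810)/avg = -1930/11845 = -0.162937…
%ΔP_{hotel nights} = (91.7 − 79.1)/avg = 12.6/85.4 = 0.147540…
E_cross = (-1930/11845) / (12.6/85.4) = -1.1043…
E_cross < 0 ⇒ the goods are complements.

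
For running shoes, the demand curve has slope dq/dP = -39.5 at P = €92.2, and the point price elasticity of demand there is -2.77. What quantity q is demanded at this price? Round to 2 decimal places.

Ed = (dq/dP)·(P/q) ⇒ q = (dq/dP)·P/Ed = (-39.5)·92.2/(-2.77) = 1314.7653…

1314.77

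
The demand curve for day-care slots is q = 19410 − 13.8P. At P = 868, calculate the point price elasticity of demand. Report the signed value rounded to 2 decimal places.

dq/dP = −13.8. At P = 868, q = 19410 − 13.8(868) = 7431.6.
Ed = (dq/dP)·(P/q) = −13.8 × (868/7431.6) = -1.6118…

-1.61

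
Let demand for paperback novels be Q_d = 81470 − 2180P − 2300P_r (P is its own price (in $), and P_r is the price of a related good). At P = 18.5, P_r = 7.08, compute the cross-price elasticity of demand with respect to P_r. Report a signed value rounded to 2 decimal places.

At the given values, Q_d = 81470 − 2180(18.5) − 2300(7.08) = 24856.
∂Q_d/∂P_r = -2300.
E = (-2300) × (7.08/24856) = -0.6551…

-0.66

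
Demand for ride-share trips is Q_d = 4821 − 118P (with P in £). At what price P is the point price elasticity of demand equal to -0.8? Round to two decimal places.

Ed = −118P/(4821 − 118P). Set this equal to -0.8:
118P = 0.8·(4821 − 118P) ⇒ 118P(1 + 0.8) = 0.8·4821
P = 0.8·4821 / (118·1.8) = 18.1581…

18.16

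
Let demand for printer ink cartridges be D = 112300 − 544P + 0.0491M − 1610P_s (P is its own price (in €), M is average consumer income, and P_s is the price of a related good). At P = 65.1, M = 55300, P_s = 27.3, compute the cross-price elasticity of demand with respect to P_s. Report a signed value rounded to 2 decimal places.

-1.23

At the given values, D = 112300 − 544(65.1) + 0.0491(55300) − 1610(27.3) = 35647.83.
∂D/∂P_s = -1610.
E = (-1610) × (27.3/35647.83) = -1.2329…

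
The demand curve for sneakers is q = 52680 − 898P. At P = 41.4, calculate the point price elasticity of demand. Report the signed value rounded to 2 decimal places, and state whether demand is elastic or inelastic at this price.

-2.40; elastic

dq/dP = −898. At P = 41.4, q = 52680 − 898(41.4) = 15502.8.
Ed = (dq/dP)·(P/q) = −898 × (41.4/15502.8) = -2.3980…
|Ed| = 2.40 > 1, so demand is elastic.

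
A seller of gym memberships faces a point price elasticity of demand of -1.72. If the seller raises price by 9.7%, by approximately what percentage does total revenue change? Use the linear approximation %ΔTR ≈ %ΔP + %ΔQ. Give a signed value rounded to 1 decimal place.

%ΔQ ≈ Ed × %ΔP = (-1.72) × (+9.7%) = -16.6840%
%ΔTR ≈ %ΔP + %ΔQ = (+9.7%) + (-16.6840%) = -6.9840%

-7.0%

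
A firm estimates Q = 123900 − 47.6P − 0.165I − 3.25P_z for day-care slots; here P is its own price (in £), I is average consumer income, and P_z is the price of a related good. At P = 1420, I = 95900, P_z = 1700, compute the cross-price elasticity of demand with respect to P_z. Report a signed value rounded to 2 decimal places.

At the given values, Q = 123900 − 47.6(1420) − 0.165(95900) − 3.25(1700) = 34959.5.
∂Q/∂P_z = -3.25.
E = (-3.25) × (1700/34959.5) = -0.1580…

-0.16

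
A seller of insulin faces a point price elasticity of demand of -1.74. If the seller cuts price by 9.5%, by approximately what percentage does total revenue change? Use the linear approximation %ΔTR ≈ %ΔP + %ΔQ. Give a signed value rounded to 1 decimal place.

%ΔQ ≈ Ed × %ΔP = (-1.74) × (-9.5%) = +16.5300%
%ΔTR ≈ %ΔP + %ΔQ = (-9.5%) + (+16.5300%) = +7.0300%

+7.0%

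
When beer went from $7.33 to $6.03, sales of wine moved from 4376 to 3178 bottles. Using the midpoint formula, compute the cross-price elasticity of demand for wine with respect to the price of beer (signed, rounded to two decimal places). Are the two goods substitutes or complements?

%ΔQ_{wine} = (3178 − 4376)/avg = -1198/3777 = -0.317182…
%ΔP_{beer} = (6.03 − 7.33)/avg = -1.3/6.68 = -0.194610…
E_cross = (-1198/3777) / (-1.3/6.68) = 1.6298…
E_cross > 0 ⇒ the goods are substitutes.

1.63; substitutes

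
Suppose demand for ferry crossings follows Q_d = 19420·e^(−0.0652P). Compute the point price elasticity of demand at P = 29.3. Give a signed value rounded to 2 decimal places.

dQ_d/dP = −0.0652·Q_d = -187.43. At P = 29.3, Q_d = 2874.69.
Ed = (dQ_d/dP)·(P/Q_d) = (-187.43) × (29.3/2874.69) = -1.9103…

-1.91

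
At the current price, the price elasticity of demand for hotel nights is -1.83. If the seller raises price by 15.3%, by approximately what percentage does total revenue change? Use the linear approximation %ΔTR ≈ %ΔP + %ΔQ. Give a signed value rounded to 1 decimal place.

-12.7%

%ΔQ ≈ Ed × %ΔP = (-1.83) × (+15.3%) = -27.9990%
%ΔTR ≈ %ΔP + %ΔQ = (+15.3%) + (-27.9990%) = -12.6990%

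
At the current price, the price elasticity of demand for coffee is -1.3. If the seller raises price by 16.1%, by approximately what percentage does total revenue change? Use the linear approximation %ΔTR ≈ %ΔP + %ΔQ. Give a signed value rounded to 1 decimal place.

%ΔQ ≈ Ed × %ΔP = (-1.3) × (+16.1%) = -20.9300%
%ΔTR ≈ %ΔP + %ΔQ = (+16.1%) + (-20.9300%) = -4.8300%

-4.8%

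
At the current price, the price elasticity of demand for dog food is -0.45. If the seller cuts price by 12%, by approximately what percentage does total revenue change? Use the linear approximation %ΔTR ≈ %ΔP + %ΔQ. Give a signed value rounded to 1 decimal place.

-6.6%

%ΔQ ≈ Ed × %ΔP = (-0.45) × (-12%) = +5.4000%
%ΔTR ≈ %ΔP + %ΔQ = (-12%) + (+5.4000%) = -6.6000%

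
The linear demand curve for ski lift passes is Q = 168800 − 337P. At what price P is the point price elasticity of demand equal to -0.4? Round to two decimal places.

Ed = −337P/(168800 − 337P). Set this equal to -0.4:
337P = 0.4·(168800 − 337P) ⇒ 337P(1 + 0.4) = 0.4·168800
P = 0.4·168800 / (337·1.4) = 143.1114…

143.11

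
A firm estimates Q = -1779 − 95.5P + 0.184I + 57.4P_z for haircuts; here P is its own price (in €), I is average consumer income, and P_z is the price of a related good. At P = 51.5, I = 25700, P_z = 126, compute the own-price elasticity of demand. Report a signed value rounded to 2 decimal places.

At the given values, Q = -1779 − 95.5(51.5) + 0.184(25700) + 57.4(126) = 5263.95.
∂Q/∂P = −95.5.
E = (-95.5) × (51.5/5263.95) = -0.9343…

-0.93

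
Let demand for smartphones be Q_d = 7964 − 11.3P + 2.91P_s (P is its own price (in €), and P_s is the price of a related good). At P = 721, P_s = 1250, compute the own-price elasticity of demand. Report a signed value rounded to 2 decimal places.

-2.36

At the given values, Q_d = 7964 − 11.3(721) + 2.91(1250) = 3454.2.
∂Q_d/∂P = −11.3.
E = (-11.3) × (721/3454.2) = -2.3586…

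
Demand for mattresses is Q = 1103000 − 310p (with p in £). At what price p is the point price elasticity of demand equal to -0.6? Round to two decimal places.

Ed = −310p/(1103000 − 310p). Set this equal to -0.6:
310p = 0.6·(1103000 − 310p) ⇒ 310p(1 + 0.6) = 0.6·1103000
p = 0.6·1103000 / (310·1.6) = 1334.2741…

1334.27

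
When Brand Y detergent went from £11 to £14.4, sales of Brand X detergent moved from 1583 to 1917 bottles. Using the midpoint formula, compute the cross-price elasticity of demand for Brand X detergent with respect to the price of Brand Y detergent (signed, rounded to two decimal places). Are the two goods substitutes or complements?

0.71; substitutes

%ΔQ_{Brand X detergent} = (1917 − 1583)/avg = 334/1750 = 0.190857…
%ΔP_{Brand Y detergent} = (14.4 − 11)/avg = 3.4/12.7 = 0.267716…
E_cross = (334/1750) / (3.4/12.7) = 0.7129…
E_cross > 0 ⇒ the goods are substitutes.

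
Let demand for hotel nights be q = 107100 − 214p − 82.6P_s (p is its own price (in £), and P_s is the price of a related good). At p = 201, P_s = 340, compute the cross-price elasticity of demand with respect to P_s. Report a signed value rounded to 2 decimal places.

At the given values, q = 107100 − 214(201) − 82.6(340) = 36002.
∂q/∂P_s = -82.6.
E = (-82.6) × (340/36002) = -0.7800…

-0.78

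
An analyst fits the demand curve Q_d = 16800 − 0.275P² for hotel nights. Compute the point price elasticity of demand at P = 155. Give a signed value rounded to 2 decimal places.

dQ_d/dP = −2·0.275·P = -85.25. At P = 155, Q_d = 10193.125.
Ed = (dQ_d/dP)·(P/Q_d) = (-85.25) × (155/10193.125) = -1.2963…

-1.30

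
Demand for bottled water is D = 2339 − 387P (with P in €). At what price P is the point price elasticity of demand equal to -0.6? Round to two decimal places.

Ed = −387P/(2339 − 387P). Set this equal to -0.6:
387P = 0.6·(2339 − 387P) ⇒ 387P(1 + 0.6) = 0.6·2339
P = 0.6·2339 / (387·1.6) = 2.2664…

2.27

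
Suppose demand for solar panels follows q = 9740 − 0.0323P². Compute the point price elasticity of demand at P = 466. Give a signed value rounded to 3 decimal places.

dq/dP = −2·0.0323·P = -30.1036. At P = 466, q = 2725.8612.
Ed = (dq/dP)·(P/q) = (-30.1036) × (466/2725.8612) = -5.14636…

-5.146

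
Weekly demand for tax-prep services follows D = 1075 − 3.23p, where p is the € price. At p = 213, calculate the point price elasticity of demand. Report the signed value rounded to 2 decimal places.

-1.78

dD/dp = −3.23. At p = 213, D = 1075 − 3.23(213) = 387.01.
Ed = (dD/dp)·(p/D) = −3.23 × (213/387.01) = -1.7777…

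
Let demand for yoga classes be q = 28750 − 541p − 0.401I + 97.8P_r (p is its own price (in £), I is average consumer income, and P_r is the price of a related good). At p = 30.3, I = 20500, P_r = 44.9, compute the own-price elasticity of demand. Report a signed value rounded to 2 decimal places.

At the given values, q = 28750 − 541(30.3) − 0.401(20500) + 97.8(44.9) = 8528.42.
∂q/∂p = −541.
E = (-541) × (30.3/8528.42) = -1.9220…

-1.92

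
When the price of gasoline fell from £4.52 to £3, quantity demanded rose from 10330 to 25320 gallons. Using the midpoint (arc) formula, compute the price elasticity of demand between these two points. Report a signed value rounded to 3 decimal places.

%ΔQ = (25320 − 10330) / [(10330 + 25320)/2] = 14990/17825 = 0.840953…
%ΔP = (3 − 4.52) / [(4.52 + 3)/2] = -1.52/3.76 = -0.404255…
Arc Ed = %ΔQ / %ΔP = (14990/17825) / (-1.52/3.76) = -2.08025…

-2.080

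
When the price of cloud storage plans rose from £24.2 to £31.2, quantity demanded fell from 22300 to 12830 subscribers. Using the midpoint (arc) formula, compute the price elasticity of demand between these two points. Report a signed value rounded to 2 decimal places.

-2.13

%ΔQ = (12830 − 22300) / [(22300 + 12830)/2] = -9470/17565 = -0.539140…
%ΔP = (31.2 − 24.2) / [(24.2 + 31.2)/2] = 7/27.7 = 0.252707…
Arc Ed = %ΔQ / %ΔP = (-9470/17565) / (7/27.7) = -2.1334…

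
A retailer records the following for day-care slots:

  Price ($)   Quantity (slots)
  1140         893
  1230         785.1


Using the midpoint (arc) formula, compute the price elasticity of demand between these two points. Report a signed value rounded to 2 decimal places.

%ΔQ = (785.1 − 893) / [(893 + 785.1)/2] = -107.9/839.05 = -0.128597…
%ΔP = (1230 − 1140) / [(1140 + 1230)/2] = 90/1185 = 0.075949…
Arc Ed = %ΔQ / %ΔP = (-107.9/839.05) / (90/1185) = -1.6932…

-1.69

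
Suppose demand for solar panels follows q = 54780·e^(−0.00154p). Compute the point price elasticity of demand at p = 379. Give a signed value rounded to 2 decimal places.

-0.58

dq/dp = −0.00154·q = -47.0611. At p = 379, q = 30559.2.
Ed = (dq/dp)·(p/q) = (-47.0611) × (379/30559.2) = -0.5836…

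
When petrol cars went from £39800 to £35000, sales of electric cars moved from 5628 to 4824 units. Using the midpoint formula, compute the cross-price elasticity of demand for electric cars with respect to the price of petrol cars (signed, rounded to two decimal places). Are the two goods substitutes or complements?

1.20; substitutes

%ΔQ_{electric cars} = (4824 − 5628)/avg = -804/5226 = -0.153846…
%ΔP_{petrol cars} = (35000 − 39800)/avg = -4800/37400 = -0.128342…
E_cross = (-804/5226) / (-4800/37400) = 1.1987…
E_cross > 0 ⇒ the goods are substitutes.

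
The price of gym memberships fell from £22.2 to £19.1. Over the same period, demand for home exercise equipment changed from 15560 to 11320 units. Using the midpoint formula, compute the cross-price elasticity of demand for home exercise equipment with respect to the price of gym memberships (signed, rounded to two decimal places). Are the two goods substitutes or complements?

2.10; substitutes

%ΔQ_{home exercise equipment} = (11320 − 15560)/avg = -4240/13440 = -0.315476…
%ΔP_{gym memberships} = (19.1 − 22.2)/avg = -3.1/20.65 = -0.150121…
E_cross = (-4240/13440) / (-3.1/20.65) = 2.1014…
E_cross > 0 ⇒ the goods are substitutes.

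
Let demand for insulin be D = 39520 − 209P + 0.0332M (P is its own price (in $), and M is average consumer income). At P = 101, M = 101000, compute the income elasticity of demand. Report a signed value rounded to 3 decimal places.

At the given values, D = 39520 − 209(101) + 0.0332(101000) = 21764.2.
∂D/∂M = 0.0332.
E = (0.0332) × (101000/21764.2) = 0.15406…

0.154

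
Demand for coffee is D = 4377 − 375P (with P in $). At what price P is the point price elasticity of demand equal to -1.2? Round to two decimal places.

Ed = −375P/(4377 − 375P). Set this equal to -1.2:
375P = 1.2·(4377 − 375P) ⇒ 375P(1 + 1.2) = 1.2·4377
P = 1.2·4377 / (375·2.2) = 6.3665…

6.37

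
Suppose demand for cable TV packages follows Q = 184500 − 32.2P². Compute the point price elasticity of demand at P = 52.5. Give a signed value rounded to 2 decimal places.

-1.85

dQ/dP = −2·32.2·P = -3381. At P = 52.5, Q = 95748.75.
Ed = (dQ/dP)·(P/Q) = (-3381) × (52.5/95748.75) = -1.8538…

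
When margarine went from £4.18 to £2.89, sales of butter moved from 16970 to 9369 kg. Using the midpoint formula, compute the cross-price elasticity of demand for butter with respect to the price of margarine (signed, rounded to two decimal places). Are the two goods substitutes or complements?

%ΔQ_{butter} = (9369 − 16970)/avg = -7601/13169.5 = -0.577166…
%ΔP_{margarine} = (2.89 − 4.18)/avg = -1.29/3.535 = -0.364922…
E_cross = (-7601/13169.5) / (-1.29/3.535) = 1.5816…
E_cross > 0 ⇒ the goods are substitutes.

1.58; substitutes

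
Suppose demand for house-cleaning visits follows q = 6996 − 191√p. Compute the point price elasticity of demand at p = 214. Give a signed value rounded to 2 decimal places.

-0.33

dq/dp = −191/(2√p) = -6.52825. At p = 214, q = 4201.91.
Ed = (dq/dp)·(p/q) = (-6.52825) × (214/4201.91) = -0.3324…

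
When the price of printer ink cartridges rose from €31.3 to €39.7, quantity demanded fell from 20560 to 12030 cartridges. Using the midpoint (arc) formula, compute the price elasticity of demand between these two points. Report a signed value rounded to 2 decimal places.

%ΔQ = (12030 − 20560) / [(20560 + 12030)/2] = -8530/16295 = -0.523473…
%ΔP = (39.7 − 31.3) / [(31.3 + 39.7)/2] = 8.4/35.5 = 0.236619…
Arc Ed = %ΔQ / %ΔP = (-8530/16295) / (8.4/35.5) = -2.2122…

-2.21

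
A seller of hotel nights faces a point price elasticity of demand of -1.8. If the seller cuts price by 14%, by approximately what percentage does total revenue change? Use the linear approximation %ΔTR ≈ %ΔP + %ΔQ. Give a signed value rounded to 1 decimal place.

+11.2%

%ΔQ ≈ Ed × %ΔP = (-1.8) × (-14%) = +25.2000%
%ΔTR ≈ %ΔP + %ΔQ = (-14%) + (+25.2000%) = +11.2000%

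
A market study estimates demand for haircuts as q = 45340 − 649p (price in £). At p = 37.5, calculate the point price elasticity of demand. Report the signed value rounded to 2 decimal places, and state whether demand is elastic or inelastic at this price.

dq/dp = −649. At p = 37.5, q = 45340 − 649(37.5) = 21002.5.
Ed = (dq/dp)·(p/q) = −649 × (37.5/21002.5) = -1.1587…
|Ed| = 1.16 > 1, so demand is elastic.

-1.16; elastic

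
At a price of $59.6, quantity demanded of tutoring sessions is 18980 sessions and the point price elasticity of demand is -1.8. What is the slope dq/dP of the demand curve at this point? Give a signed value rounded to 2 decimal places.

-573.22

Ed = (dq/dP)·(P/q) ⇒ dq/dP = Ed·q/P = (-1.8)·18980/59.6 = -573.2214…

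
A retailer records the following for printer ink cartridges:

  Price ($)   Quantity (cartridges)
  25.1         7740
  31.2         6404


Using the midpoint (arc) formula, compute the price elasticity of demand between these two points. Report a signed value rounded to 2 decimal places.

%ΔQ = (6404 − 7740) / [(7740 + 6404)/2] = -1336/7072 = -0.188914…
%ΔP = (31.2 − 25.1) / [(25.1 + 31.2)/2] = 6.1/28.15 = 0.216696…
Arc Ed = %ΔQ / %ΔP = (-1336/7072) / (6.1/28.15) = -0.8717…

-0.87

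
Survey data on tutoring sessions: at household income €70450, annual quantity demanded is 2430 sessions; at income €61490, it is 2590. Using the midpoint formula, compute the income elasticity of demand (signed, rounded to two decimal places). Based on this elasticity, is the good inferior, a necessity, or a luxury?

%ΔQ = (2590 − 2430)/[( 2430 + 2590)/2] = 160/2510 = 0.063745…
%ΔIncome = (61490 − 70450)/[( 70450 + 61490)/2] = -8960/65970 = -0.135819…
E_income = (160/2510) / (-8960/65970) = -0.4693…
E_income < 0 ⇒ inferior good.

-0.47; inferior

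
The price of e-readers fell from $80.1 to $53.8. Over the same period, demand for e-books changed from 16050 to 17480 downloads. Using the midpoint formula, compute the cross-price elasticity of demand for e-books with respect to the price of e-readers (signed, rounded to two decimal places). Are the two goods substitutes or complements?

%ΔQ_{e-books} = (17480 − 16050)/avg = 1430/16765 = 0.085296…
%ΔP_{e-readers} = (53.8 − 80.1)/avg = -26.3/66.95 = -0.392830…
E_cross = (1430/16765) / (-26.3/66.95) = -0.2171…
E_cross < 0 ⇒ the goods are complements.

-0.22; complements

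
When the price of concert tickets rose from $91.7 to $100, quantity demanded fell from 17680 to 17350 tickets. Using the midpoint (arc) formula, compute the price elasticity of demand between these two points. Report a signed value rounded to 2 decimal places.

%ΔQ = (17350 − 17680) / [(17680 + 17350)/2] = -330/17515 = -0.018840…
%ΔP = (100 − 91.7) / [(91.7 + 100)/2] = 8.3/95.85 = 0.086593…
Arc Ed = %ΔQ / %ΔP = (-330/17515) / (8.3/95.85) = -0.2175…

-0.22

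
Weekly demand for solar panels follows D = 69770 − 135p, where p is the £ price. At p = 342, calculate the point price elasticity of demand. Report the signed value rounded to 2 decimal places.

-1.96

dD/dp = −135. At p = 342, D = 69770 − 135(342) = 23600.
Ed = (dD/dp)·(p/D) = −135 × (342/23600) = -1.9563…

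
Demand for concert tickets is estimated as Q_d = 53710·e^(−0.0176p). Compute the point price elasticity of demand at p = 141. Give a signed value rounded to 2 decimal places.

-2.48

dQ_d/dp = −0.0176·Q_d = -79.0356. At p = 141, Q_d = 4490.66.
Ed = (dQ_d/dp)·(p/Q_d) = (-79.0356) × (141/4490.66) = -2.4816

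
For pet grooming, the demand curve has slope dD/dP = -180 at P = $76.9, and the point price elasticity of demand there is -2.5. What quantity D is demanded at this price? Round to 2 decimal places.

5536.80

Ed = (dD/dP)·(P/D) ⇒ D = (dD/dP)·P/Ed = (-180)·76.9/(-2.5) = 5536.8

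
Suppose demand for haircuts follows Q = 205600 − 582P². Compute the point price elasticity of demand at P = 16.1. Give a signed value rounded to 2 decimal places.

dQ/dP = −2·582·P = -18740.4. At P = 16.1, Q = 54739.78.
Ed = (dQ/dP)·(P/Q) = (-18740.4) × (16.1/54739.78) = -5.5119…

-5.51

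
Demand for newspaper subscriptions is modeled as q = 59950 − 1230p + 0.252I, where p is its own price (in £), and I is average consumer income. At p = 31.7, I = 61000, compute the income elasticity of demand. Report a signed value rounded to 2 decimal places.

0.42

At the given values, q = 59950 − 1230(31.7) + 0.252(61000) = 36331.
∂q/∂I = 0.252.
E = (0.252) × (61000/36331) = 0.4231…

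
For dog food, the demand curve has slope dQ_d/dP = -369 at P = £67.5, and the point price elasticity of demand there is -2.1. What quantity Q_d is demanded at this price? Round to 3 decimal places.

Ed = (dQ_d/dP)·(P/Q_d) ⇒ Q_d = (dQ_d/dP)·P/Ed = (-369)·67.5/(-2.1) = 11860.71428…

11860.714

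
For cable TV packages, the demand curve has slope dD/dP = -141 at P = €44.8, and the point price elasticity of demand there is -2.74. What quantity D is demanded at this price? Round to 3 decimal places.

Ed = (dD/dP)·(P/D) ⇒ D = (dD/dP)·P/Ed = (-141)·44.8/(-2.74) = 2305.40145…

2305.401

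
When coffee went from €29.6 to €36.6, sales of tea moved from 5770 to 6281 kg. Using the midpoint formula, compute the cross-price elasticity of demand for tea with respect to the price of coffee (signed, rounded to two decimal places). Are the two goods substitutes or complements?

%ΔQ_{tea} = (6281 − 5770)/avg = 511/6025.5 = 0.084806…
%ΔP_{coffee} = (36.6 − 29.6)/avg = 7/33.1 = 0.211480…
E_cross = (511/6025.5) / (7/33.1) = 0.4010…
E_cross > 0 ⇒ the goods are substitutes.

0.40; substitutes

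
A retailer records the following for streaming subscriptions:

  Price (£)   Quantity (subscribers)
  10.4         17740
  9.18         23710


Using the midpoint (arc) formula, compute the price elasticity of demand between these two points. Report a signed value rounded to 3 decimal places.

-2.312

%ΔQ = (23710 − 17740) / [(17740 + 23710)/2] = 5970/20725 = 0.288057…
%ΔP = (9.18 − 10.4) / [(10.4 + 9.18)/2] = -1.22/9.79 = -0.124616…
Arc Ed = %ΔQ / %ΔP = (5970/20725) / (-1.22/9.79) = -2.31154…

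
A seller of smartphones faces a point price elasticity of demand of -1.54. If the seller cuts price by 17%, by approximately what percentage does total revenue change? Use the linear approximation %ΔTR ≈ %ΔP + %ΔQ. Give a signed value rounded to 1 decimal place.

+9.2%

%ΔQ ≈ Ed × %ΔP = (-1.54) × (-17%) = +26.1800%
%ΔTR ≈ %ΔP + %ΔQ = (-17%) + (+26.1800%) = +9.1800%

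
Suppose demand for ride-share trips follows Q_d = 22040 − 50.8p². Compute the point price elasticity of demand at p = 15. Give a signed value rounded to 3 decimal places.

dQ_d/dp = −2·50.8·p = -1524. At p = 15, Q_d = 10610.
Ed = (dQ_d/dp)·(p/Q_d) = (-1524) × (15/10610) = -2.15457…

-2.155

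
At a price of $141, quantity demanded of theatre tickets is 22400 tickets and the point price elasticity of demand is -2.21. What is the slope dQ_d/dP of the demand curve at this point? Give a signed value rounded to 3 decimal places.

Ed = (dQ_d/dP)·(P/Q_d) ⇒ dQ_d/dP = Ed·Q_d/P = (-2.21)·22400/141 = -351.09219…

-351.092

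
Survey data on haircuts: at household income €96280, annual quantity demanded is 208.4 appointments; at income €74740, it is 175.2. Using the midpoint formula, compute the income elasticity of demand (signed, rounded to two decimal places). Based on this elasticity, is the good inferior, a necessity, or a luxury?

%ΔQ = (175.2 − 208.4)/[( 208.4 + 175.2)/2] = -33.2/191.8 = -0.173096…
%ΔIncome = (74740 − 96280)/[( 96280 + 74740)/2] = -21540/85510 = -0.251900…
E_income = (-33.2/191.8) / (-21540/85510) = 0.6871…
0 < E_income < 1 ⇒ normal good, necessity.

0.69; necessity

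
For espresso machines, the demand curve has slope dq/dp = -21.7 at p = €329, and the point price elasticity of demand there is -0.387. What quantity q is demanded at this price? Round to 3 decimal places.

18447.804

Ed = (dq/dp)·(p/q) ⇒ q = (dq/dp)·p/Ed = (-21.7)·329/(-0.387) = 18447.80361…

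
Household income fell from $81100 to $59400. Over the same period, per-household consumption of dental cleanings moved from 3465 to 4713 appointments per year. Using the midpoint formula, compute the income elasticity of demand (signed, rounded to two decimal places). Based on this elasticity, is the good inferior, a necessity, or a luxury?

-0.99; inferior

%ΔQ = (4713 − 3465)/[( 3465 + 4713)/2] = 1248/4089 = 0.305209…
%ΔIncome = (59400 − 81100)/[( 81100 + 59400)/2] = -21700/70250 = -0.308896…
E_income = (1248/4089) / (-21700/70250) = -0.9880…
E_income < 0 ⇒ inferior good.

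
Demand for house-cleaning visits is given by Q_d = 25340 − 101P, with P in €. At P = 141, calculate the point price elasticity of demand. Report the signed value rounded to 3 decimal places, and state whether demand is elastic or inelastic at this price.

dQ_d/dP = −101. At P = 141, Q_d = 25340 − 101(141) = 11099.
Ed = (dQ_d/dP)·(P/Q_d) = −101 × (141/11099) = -1.28308…
|Ed| = 1.283 > 1, so demand is elastic.

-1.283; elastic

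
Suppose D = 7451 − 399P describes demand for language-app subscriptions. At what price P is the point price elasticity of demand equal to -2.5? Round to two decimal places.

13.34

Ed = −399P/(7451 − 399P). Set this equal to -2.5:
399P = 2.5·(7451 − 399P) ⇒ 399P(1 + 2.5) = 2.5·7451
P = 2.5·7451 / (399·3.5) = 13.3387…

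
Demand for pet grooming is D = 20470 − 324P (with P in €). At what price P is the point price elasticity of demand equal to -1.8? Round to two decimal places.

40.62

Ed = −324P/(20470 − 324P). Set this equal to -1.8:
324P = 1.8·(20470 − 324P) ⇒ 324P(1 + 1.8) = 1.8·20470
P = 1.8·20470 / (324·2.8) = 40.6150…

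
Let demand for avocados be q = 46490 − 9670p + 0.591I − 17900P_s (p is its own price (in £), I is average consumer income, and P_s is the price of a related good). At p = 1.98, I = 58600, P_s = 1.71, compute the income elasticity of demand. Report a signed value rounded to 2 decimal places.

1.10

At the given values, q = 46490 − 9670(1.98) + 0.591(58600) − 17900(1.71) = 31367.
∂q/∂I = 0.591.
E = (0.591) × (58600/31367) = 1.1041…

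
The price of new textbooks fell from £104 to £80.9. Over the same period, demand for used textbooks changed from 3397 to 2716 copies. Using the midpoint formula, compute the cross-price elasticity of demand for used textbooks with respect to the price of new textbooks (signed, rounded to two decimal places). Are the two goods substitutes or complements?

0.89; substitutes

%ΔQ_{used textbooks} = (2716 − 3397)/avg = -681/3056.5 = -0.222803…
%ΔP_{new textbooks} = (80.9 − 104)/avg = -23.1/92.45 = -0.249864…
E_cross = (-681/3056.5) / (-23.1/92.45) = 0.8916…
E_cross > 0 ⇒ the goods are substitutes.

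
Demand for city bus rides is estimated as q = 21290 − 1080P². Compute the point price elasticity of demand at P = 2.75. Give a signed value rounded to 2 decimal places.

-1.24

dq/dP = −2·1080·P = -5940. At P = 2.75, q = 13122.5.
Ed = (dq/dP)·(P/q) = (-5940) × (2.75/13122.5) = -1.2448…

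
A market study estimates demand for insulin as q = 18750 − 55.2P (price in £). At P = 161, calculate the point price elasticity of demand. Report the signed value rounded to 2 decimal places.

-0.90

dq/dP = −55.2. At P = 161, q = 18750 − 55.2(161) = 9862.8.
Ed = (dq/dP)·(P/q) = −55.2 × (161/9862.8) = -0.9010…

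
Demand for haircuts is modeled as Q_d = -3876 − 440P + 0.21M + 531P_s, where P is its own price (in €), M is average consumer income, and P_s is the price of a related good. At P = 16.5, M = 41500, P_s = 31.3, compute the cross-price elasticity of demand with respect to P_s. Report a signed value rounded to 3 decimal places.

At the given values, Q_d = -3876 − 440(16.5) + 0.21(41500) + 531(31.3) = 14199.3.
∂Q_d/∂P_s = 531.
E = (531) × (31.3/14199.3) = 1.17050…

1.171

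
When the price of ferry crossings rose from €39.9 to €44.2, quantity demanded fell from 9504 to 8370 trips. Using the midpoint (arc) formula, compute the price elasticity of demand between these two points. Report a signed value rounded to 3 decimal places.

-1.241

%ΔQ = (8370 − 9504) / [(9504 + 8370)/2] = -1134/8937 = -0.126888…
%ΔP = (44.2 − 39.9) / [(39.9 + 44.2)/2] = 4.3/42.05 = 0.102259…
Arc Ed = %ΔQ / %ΔP = (-1134/8937) / (4.3/42.05) = -1.24084…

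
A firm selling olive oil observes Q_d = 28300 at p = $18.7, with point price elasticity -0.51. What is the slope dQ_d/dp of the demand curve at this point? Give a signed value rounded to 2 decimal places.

-771.82

Ed = (dQ_d/dp)·(p/Q_d) ⇒ dQ_d/dp = Ed·Q_d/p = (-0.51)·28300/18.7 = -771.8181…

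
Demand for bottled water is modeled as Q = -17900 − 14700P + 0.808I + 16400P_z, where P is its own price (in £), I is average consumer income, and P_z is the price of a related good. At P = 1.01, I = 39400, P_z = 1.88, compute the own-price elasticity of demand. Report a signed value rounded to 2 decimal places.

-0.50

At the given values, Q = -17900 − 14700(1.01) + 0.808(39400) + 16400(1.88) = 29920.2.
∂Q/∂P = −14700.
E = (-14700) × (1.01/29920.2) = -0.4962…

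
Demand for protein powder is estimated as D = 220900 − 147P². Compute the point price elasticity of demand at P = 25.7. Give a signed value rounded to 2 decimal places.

-1.57

dD/dP = −2·147·P = -7555.8. At P = 25.7, D = 123807.97.
Ed = (dD/dP)·(P/D) = (-7555.8) × (25.7/123807.97) = -1.5684…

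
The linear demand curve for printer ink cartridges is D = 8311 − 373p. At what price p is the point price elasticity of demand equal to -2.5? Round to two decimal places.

Ed = −373p/(8311 − 373p). Set this equal to -2.5:
373p = 2.5·(8311 − 373p) ⇒ 373p(1 + 2.5) = 2.5·8311
p = 2.5·8311 / (373·3.5) = 15.9153…

15.92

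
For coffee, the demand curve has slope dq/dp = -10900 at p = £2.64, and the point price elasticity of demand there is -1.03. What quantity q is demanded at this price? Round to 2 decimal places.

27937.86

Ed = (dq/dp)·(p/q) ⇒ q = (dq/dp)·p/Ed = (-10900)·2.64/(-1.03) = 27937.8640…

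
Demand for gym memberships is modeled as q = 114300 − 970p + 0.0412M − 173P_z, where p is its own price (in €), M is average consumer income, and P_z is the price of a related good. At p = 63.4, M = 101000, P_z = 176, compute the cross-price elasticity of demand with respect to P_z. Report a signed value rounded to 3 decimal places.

-1.148

At the given values, q = 114300 − 970(63.4) + 0.0412(101000) − 173(176) = 26515.2.
∂q/∂P_z = -173.
E = (-173) × (176/26515.2) = -1.14832…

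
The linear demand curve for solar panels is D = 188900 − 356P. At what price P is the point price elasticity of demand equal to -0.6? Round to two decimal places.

Ed = −356P/(188900 − 356P). Set this equal to -0.6:
356P = 0.6·(188900 − 356P) ⇒ 356P(1 + 0.6) = 0.6·188900
P = 0.6·188900 / (356·1.6) = 198.9817…

198.98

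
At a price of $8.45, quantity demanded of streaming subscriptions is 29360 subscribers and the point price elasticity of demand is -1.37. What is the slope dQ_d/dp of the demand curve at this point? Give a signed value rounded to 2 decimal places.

Ed = (dQ_d/dp)·(p/Q_d) ⇒ dQ_d/dp = Ed·Q_d/p = (-1.37)·29360/8.45 = -4760.1420…

-4760.14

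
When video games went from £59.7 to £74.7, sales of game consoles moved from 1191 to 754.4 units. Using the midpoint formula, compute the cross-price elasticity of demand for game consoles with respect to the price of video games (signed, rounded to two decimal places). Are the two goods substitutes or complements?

-2.01; complements

%ΔQ_{game consoles} = (754.4 − 1191)/avg = -436.6/972.7 = -0.448853…
%ΔP_{video games} = (74.7 − 59.7)/avg = 15/67.2 = 0.223214…
E_cross = (-436.6/972.7) / (15/67.2) = -2.0108…
E_cross < 0 ⇒ the goods are complements.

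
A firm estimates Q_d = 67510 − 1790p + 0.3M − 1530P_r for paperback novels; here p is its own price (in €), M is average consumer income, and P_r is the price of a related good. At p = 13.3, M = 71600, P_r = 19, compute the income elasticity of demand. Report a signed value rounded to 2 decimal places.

At the given values, Q_d = 67510 − 1790(13.3) + 0.3(71600) − 1530(19) = 36113.
∂Q_d/∂M = 0.3.
E = (0.3) × (71600/36113) = 0.5947…

0.59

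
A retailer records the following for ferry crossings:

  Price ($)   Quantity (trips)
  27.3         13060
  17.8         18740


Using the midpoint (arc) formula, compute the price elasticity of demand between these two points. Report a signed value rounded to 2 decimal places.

%ΔQ = (18740 − 13060) / [(13060 + 18740)/2] = 5680/15900 = 0.357232…
%ΔP = (17.8 − 27.3) / [(27.3 + 17.8)/2] = -9.5/22.55 = -0.421286…
Arc Ed = %ΔQ / %ΔP = (5680/15900) / (-9.5/22.55) = -0.8479…

-0.85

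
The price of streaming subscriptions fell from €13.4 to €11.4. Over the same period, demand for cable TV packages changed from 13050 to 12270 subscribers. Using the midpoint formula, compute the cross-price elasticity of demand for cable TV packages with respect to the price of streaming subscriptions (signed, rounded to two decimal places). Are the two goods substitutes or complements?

0.38; substitutes

%ΔQ_{cable TV packages} = (12270 − 13050)/avg = -780/12660 = -0.061611…
%ΔP_{streaming subscriptions} = (11.4 − 13.4)/avg = -2/12.4 = -0.161290…
E_cross = (-780/12660) / (-2/12.4) = 0.3819…
E_cross > 0 ⇒ the goods are substitutes.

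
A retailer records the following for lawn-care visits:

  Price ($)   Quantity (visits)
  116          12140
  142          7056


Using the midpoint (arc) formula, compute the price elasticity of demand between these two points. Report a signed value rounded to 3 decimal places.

%ΔQ = (7056 − 12140) / [(12140 + 7056)/2] = -5084/9598 = -0.529693…
%ΔP = (142 − 116) / [(116 + 142)/2] = 26/129 = 0.201550…
Arc Ed = %ΔQ / %ΔP = (-5084/9598) / (26/129) = -2.62809…

-2.628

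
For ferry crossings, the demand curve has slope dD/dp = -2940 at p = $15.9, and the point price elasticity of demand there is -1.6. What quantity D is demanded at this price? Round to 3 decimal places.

Ed = (dD/dp)·(p/D) ⇒ D = (dD/dp)·p/Ed = (-2940)·15.9/(-1.6) = 29216.25

29216.250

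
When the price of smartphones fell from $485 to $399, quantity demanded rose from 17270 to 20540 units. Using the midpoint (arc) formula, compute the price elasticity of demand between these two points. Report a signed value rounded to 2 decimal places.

%ΔQ = (20540 − 17270) / [(17270 + 20540)/2] = 3270/18905 = 0.172970…
%ΔP = (399 − 485) / [(485 + 399)/2] = -86/442 = -0.194570…
Arc Ed = %ΔQ / %ΔP = (3270/18905) / (-86/442) = -0.8889…

-0.89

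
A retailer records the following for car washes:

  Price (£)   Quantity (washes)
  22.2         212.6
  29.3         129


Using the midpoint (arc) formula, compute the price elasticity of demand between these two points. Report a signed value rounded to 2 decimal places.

-1.78

%ΔQ = (129 − 212.6) / [(212.6 + 129)/2] = -83.6/170.8 = -0.489461…
%ΔP = (29.3 − 22.2) / [(22.2 + 29.3)/2] = 7.1/25.75 = 0.275728…
Arc Ed = %ΔQ / %ΔP = (-83.6/170.8) / (7.1/25.75) = -1.7751…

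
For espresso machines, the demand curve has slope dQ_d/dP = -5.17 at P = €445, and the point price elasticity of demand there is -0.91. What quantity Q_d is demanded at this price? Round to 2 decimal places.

2528.19

Ed = (dQ_d/dP)·(P/Q_d) ⇒ Q_d = (dQ_d/dP)·P/Ed = (-5.17)·445/(-0.91) = 2528.1868…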